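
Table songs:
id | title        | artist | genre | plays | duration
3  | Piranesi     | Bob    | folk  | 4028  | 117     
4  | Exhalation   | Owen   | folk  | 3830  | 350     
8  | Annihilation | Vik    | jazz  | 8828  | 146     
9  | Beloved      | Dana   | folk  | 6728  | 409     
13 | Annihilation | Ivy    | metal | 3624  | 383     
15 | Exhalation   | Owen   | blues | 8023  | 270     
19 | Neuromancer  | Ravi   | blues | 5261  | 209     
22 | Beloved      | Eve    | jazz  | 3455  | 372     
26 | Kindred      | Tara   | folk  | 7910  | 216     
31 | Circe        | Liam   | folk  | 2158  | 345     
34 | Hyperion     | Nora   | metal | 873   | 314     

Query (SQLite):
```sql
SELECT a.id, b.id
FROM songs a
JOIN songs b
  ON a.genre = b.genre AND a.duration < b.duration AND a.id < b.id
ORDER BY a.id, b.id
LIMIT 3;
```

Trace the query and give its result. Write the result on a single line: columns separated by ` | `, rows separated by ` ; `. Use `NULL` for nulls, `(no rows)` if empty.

3 | 4 ; 3 | 9 ; 3 | 26

Pairs (a,b) with same genre, a.duration < b.duration, a.id < b.id.
genre groups: blues:{15,19} folk:{3,4,9,26,31} jazz:{8,22} metal:{13,34}
Ordered by (a.id, b.id); first 3.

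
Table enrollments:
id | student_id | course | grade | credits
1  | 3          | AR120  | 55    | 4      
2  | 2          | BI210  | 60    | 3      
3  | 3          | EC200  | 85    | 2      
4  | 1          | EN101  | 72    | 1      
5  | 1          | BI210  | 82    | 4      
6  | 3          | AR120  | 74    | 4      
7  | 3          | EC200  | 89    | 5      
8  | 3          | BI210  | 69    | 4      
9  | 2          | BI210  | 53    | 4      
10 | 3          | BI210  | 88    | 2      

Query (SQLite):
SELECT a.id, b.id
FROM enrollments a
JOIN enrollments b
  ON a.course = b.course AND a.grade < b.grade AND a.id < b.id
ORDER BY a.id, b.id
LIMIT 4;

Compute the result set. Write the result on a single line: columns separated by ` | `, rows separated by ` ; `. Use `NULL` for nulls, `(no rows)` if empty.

1 | 6 ; 2 | 5 ; 2 | 8 ; 2 | 10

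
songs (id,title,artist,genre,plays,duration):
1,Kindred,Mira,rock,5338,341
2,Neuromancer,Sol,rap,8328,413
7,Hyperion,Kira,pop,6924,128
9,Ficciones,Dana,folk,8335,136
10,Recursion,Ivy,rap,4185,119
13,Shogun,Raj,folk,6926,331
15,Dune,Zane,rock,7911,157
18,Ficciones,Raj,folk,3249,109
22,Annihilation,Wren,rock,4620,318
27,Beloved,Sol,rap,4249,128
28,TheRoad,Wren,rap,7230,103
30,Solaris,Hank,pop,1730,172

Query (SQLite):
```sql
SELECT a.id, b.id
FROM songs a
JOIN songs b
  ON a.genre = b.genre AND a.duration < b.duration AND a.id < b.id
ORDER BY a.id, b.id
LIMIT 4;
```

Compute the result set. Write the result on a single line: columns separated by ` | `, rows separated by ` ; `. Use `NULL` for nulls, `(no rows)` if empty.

Pairs (a,b) with same genre, a.duration < b.duration, a.id < b.id.
genre groups: folk:{9,13,18} pop:{7,30} rap:{2,10,27,28} rock:{1,15,22}
Ordered by (a.id, b.id); first 4.

7 | 30 ; 9 | 13 ; 10 | 27 ; 15 | 22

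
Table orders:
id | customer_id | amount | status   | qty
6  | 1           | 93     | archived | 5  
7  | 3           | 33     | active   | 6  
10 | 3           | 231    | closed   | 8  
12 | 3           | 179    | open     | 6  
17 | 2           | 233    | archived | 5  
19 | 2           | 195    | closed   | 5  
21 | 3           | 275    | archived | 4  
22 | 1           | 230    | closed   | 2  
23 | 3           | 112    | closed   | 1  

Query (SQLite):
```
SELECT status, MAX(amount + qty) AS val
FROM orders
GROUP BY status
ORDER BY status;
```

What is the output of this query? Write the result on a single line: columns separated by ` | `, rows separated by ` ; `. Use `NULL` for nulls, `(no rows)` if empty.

For each row compute amount + qty.
Group by status; take MAX of the expression per group.
  active: ids {7} → MAX(amount + qty)=39
  archived: ids {6, 17, 21} → MAX(amount + qty)=279
  closed: ids {10, 19, 22, 23} → MAX(amount + qty)=239
  open: ids {12} → MAX(amount + qty)=185

active | 39 ; archived | 279 ; closed | 239 ; open | 185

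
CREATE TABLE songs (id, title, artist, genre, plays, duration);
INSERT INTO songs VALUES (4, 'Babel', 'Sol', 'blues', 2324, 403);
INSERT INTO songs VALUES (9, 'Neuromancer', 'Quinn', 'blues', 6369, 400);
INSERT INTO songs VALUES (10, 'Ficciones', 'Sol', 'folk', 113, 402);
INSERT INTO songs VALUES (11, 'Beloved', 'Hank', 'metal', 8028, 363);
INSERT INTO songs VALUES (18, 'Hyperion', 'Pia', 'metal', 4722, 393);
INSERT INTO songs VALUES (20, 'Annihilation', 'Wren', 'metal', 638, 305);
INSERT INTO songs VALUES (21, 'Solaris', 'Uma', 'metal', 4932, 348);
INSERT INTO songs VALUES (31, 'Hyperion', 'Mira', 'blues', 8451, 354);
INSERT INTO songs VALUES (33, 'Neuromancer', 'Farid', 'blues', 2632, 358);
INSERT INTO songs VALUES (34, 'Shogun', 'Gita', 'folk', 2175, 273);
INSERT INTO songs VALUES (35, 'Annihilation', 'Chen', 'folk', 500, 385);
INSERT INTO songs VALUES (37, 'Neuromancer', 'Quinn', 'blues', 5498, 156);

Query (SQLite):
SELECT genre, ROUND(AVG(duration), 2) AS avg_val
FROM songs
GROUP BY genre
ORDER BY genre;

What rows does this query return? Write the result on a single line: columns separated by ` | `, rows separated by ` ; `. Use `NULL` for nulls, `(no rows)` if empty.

blues | 334.2 ; folk | 353.33 ; metal | 352.25

Partition songs by genre; compute ROUND(AVG(duration), 2) within each group.
  blues: ids {4, 9, 31, 33, 37} → ROUND(AVG(duration), 2)=334.2
  folk: ids {10, 34, 35} → ROUND(AVG(duration), 2)=353.33
  metal: ids {11, 18, 20, 21} → ROUND(AVG(duration), 2)=352.25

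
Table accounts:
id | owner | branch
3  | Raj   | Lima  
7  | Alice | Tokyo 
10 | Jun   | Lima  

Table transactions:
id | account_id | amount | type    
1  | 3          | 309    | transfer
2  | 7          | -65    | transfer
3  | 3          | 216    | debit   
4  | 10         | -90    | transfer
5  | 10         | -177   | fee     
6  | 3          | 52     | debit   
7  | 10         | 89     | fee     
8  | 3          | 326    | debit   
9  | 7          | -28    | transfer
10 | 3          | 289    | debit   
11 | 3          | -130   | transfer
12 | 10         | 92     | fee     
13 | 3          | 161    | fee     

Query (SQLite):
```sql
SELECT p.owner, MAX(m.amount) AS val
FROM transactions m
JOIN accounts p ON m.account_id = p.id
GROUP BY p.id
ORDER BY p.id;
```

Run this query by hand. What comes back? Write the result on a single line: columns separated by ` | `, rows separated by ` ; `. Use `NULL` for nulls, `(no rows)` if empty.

Raj | 326 ; Alice | -28 ; Jun | 92

Join each transactions row to its accounts via account_id.
Group joined rows by accounts.id; compute MAX(m.amount) per group.
  3: ids {1, 3, 6, 8, 10, 11, 13} → MAX(m.amount)=326
  7: ids {2, 9} → MAX(m.amount)=-28
  10: ids {4, 5, 7, 12} → MAX(m.amount)=92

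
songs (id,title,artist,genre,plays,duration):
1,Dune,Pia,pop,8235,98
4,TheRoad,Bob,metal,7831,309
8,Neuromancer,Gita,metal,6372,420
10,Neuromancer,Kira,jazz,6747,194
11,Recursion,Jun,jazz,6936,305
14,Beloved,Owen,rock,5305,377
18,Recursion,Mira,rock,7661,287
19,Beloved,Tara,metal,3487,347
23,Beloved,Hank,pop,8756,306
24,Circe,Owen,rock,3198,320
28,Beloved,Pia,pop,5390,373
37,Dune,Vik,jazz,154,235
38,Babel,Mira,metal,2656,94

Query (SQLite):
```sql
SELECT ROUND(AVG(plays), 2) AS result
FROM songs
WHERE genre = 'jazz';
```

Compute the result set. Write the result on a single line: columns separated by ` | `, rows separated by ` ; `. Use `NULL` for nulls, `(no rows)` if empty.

4612.33

Rows where genre='jazz' → plays values: [6747, 6936, 154].
AVG = 13837 / 3 (rounded to 2 dp).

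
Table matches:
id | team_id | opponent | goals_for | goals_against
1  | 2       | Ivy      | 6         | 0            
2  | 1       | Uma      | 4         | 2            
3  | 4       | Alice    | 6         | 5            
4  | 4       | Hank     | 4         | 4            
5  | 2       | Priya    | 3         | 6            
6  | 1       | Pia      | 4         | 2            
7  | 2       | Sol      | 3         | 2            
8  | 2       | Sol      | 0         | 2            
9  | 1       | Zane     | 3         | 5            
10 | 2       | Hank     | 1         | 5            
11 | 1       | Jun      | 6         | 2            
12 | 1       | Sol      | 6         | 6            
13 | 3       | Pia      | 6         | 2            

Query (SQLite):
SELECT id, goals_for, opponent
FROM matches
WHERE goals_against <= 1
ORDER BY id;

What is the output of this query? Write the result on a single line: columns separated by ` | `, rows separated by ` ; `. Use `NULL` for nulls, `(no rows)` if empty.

1 | 6 | Ivy

goals_against <= 1: ids {1}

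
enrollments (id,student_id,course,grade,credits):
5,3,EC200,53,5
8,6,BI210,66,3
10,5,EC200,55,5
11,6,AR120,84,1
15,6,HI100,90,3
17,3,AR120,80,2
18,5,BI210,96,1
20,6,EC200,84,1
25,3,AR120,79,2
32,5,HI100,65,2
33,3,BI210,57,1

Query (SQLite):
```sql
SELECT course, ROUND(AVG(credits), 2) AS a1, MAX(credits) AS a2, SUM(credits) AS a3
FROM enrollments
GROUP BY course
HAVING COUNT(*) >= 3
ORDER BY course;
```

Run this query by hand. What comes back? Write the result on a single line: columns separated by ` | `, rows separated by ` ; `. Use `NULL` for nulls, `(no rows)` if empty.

Group enrollments by course.
Per group compute: ROUND(AVG(credits), 2), MAX(credits), SUM(credits).
HAVING: drop groups with fewer than 3 rows.
  AR120: ids {11, 17, 25} → ROUND(AVG(credits), 2)=1.67, MAX(credits)=2, SUM(credits)=5
  BI210: ids {8, 18, 33} → ROUND(AVG(credits), 2)=1.67, MAX(credits)=3, SUM(credits)=5
  EC200: ids {5, 10, 20} → ROUND(AVG(credits), 2)=3.67, MAX(credits)=5, SUM(credits)=11
  HI100: ids {15, 32} → ROUND(AVG(credits), 2)=2.5, MAX(credits)=3, SUM(credits)=5

AR120 | 1.67 | 2 | 5 ; BI210 | 1.67 | 3 | 5 ; EC200 | 3.67 | 5 | 11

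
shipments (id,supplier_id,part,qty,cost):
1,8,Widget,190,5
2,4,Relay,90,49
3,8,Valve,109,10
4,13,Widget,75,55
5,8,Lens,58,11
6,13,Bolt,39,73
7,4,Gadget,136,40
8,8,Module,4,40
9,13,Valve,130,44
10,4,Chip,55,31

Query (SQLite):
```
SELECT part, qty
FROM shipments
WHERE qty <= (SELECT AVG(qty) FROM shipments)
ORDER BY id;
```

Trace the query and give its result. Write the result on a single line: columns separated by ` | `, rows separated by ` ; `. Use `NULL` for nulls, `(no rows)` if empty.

Scalar subquery: AVG(qty) over all shipments rows = 88.6.
Keep rows where qty <= that value.

Widget | 75 ; Lens | 58 ; Bolt | 39 ; Module | 4 ; Chip | 55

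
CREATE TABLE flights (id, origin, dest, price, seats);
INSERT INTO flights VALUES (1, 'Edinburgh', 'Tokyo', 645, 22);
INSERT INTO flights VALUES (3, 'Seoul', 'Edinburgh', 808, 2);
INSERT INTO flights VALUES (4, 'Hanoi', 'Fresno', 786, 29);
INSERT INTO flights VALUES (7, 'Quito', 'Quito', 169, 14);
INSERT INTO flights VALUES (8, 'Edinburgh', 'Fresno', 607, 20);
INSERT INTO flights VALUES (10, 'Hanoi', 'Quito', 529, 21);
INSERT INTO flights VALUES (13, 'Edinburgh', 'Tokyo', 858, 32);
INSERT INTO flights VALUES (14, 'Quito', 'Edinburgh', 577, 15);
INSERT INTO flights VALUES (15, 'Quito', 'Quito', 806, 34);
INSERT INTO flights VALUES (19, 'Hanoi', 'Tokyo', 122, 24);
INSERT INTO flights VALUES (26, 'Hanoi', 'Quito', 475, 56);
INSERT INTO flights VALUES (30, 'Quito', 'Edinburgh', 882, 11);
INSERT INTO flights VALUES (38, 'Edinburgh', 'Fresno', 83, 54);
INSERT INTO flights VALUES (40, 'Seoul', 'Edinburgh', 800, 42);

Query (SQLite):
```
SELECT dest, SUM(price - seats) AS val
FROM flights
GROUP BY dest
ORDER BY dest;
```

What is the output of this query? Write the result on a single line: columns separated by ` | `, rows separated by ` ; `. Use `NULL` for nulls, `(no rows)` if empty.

For each row compute price - seats.
Group by dest; take SUM of the expression per group.
  Edinburgh: ids {3, 14, 30, 40} → SUM(price - seats)=2997
  Fresno: ids {4, 8, 38} → SUM(price - seats)=1373
  Quito: ids {7, 10, 15, 26} → SUM(price - seats)=1854
  Tokyo: ids {1, 13, 19} → SUM(price - seats)=1547

Edinburgh | 2997 ; Fresno | 1373 ; Quito | 1854 ; Tokyo | 1547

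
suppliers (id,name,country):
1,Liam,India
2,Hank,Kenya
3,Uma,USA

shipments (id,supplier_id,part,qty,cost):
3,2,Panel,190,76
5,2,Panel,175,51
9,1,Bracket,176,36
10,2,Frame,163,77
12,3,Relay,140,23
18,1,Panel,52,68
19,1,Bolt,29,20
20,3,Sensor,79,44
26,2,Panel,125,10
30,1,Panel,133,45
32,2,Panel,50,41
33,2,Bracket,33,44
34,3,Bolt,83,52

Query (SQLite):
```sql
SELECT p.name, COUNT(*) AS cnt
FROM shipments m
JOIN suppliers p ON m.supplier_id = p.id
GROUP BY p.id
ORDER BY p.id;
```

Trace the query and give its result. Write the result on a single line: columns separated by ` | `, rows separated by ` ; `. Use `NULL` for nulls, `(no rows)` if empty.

Join each shipments row to its suppliers via supplier_id.
Group joined rows by suppliers.id; compute COUNT(*) per group.
  1: ids {9, 18, 19, 30} → COUNT(*)=4
  2: ids {3, 5, 10, 26, 32, 33} → COUNT(*)=6
  3: ids {12, 20, 34} → COUNT(*)=3

Liam | 4 ; Hank | 6 ; Uma | 3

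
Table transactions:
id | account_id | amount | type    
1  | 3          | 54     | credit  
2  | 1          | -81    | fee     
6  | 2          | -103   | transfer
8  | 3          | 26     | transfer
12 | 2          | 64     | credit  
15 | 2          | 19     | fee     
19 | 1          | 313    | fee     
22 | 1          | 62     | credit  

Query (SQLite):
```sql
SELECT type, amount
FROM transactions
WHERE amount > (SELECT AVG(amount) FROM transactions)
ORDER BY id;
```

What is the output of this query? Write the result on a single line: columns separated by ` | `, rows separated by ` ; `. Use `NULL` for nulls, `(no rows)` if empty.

credit | 54 ; credit | 64 ; fee | 313 ; credit | 62

Scalar subquery: AVG(amount) over all transactions rows = 44.25.
Keep rows where amount > that value.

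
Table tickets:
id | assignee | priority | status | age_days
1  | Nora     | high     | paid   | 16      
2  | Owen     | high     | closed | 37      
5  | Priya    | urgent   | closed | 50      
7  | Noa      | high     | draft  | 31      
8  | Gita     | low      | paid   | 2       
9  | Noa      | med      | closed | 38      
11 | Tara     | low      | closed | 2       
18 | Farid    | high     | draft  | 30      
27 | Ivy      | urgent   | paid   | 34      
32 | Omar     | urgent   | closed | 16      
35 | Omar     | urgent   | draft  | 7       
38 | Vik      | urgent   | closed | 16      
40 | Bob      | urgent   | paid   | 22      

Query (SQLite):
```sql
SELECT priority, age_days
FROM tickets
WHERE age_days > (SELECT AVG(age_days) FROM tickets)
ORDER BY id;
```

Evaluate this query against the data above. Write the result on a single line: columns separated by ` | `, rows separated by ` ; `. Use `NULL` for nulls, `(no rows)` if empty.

high | 37 ; urgent | 50 ; high | 31 ; med | 38 ; high | 30 ; urgent | 34

Scalar subquery: AVG(age_days) over all tickets rows = 23.153846 (≈; comparison uses full precision).
Keep rows where age_days > that value.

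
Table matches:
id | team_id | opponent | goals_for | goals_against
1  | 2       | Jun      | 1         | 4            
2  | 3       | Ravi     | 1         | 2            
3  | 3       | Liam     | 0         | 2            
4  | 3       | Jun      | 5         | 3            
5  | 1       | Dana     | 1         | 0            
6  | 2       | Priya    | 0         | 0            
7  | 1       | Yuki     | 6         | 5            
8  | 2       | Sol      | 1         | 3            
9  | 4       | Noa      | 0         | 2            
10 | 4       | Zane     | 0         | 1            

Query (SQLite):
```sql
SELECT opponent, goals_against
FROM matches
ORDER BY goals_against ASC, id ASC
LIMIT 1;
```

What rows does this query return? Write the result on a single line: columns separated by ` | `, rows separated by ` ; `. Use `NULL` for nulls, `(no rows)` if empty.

Sort by goals_against asc, tiebreak id asc: (0, id=5), (0, id=6), (1, id=10), (2, id=2) …. Take first 1.

Dana | 0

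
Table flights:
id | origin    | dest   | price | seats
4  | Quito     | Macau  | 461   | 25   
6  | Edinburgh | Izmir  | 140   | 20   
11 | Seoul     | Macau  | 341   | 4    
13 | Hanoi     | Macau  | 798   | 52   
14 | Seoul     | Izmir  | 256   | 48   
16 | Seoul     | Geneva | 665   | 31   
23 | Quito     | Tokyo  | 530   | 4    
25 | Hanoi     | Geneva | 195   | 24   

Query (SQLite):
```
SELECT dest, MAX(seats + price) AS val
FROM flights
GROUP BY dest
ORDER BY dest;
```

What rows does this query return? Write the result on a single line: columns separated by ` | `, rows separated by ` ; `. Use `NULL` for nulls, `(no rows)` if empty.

For each row compute seats + price.
Group by dest; take MAX of the expression per group.
  Geneva: ids {16, 25} → MAX(seats + price)=696
  Izmir: ids {6, 14} → MAX(seats + price)=304
  Macau: ids {4, 11, 13} → MAX(seats + price)=850
  Tokyo: ids {23} → MAX(seats + price)=534

Geneva | 696 ; Izmir | 304 ; Macau | 850 ; Tokyo | 534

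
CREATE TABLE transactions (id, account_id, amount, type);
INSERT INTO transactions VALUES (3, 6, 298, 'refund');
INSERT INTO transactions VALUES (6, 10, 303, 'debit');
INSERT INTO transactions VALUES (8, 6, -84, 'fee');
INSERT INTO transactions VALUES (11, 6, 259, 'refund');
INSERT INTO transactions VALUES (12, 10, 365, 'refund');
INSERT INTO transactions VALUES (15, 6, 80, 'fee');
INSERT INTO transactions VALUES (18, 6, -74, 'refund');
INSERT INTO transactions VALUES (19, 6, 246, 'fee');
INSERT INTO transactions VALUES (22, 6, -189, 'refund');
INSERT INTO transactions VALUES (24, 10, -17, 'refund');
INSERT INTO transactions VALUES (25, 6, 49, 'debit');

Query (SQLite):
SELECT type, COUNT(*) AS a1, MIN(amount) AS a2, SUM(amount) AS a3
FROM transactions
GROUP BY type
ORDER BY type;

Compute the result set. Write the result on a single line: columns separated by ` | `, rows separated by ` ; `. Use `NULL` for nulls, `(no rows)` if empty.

debit | 2 | 49 | 352 ; fee | 3 | -84 | 242 ; refund | 6 | -189 | 642

Group transactions by type.
Per group compute: COUNT(*), MIN(amount), SUM(amount).
  debit: ids {6, 25} → COUNT(*)=2, MIN(amount)=49, SUM(amount)=352
  fee: ids {8, 15, 19} → COUNT(*)=3, MIN(amount)=-84, SUM(amount)=242
  refund: ids {3, 11, 12, 18, 22, 24} → COUNT(*)=6, MIN(amount)=-189, SUM(amount)=642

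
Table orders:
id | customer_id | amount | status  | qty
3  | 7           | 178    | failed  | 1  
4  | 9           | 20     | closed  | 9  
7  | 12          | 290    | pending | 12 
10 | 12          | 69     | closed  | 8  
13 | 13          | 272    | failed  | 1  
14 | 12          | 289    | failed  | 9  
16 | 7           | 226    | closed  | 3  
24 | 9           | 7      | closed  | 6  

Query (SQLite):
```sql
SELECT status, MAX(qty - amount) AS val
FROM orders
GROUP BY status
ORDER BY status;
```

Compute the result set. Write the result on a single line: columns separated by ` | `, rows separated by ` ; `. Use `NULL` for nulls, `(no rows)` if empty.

For each row compute qty - amount.
Group by status; take MAX of the expression per group.
  closed: ids {4, 10, 16, 24} → MAX(qty - amount)=-1
  failed: ids {3, 13, 14} → MAX(qty - amount)=-177
  pending: ids {7} → MAX(qty - amount)=-278

closed | -1 ; failed | -177 ; pending | -278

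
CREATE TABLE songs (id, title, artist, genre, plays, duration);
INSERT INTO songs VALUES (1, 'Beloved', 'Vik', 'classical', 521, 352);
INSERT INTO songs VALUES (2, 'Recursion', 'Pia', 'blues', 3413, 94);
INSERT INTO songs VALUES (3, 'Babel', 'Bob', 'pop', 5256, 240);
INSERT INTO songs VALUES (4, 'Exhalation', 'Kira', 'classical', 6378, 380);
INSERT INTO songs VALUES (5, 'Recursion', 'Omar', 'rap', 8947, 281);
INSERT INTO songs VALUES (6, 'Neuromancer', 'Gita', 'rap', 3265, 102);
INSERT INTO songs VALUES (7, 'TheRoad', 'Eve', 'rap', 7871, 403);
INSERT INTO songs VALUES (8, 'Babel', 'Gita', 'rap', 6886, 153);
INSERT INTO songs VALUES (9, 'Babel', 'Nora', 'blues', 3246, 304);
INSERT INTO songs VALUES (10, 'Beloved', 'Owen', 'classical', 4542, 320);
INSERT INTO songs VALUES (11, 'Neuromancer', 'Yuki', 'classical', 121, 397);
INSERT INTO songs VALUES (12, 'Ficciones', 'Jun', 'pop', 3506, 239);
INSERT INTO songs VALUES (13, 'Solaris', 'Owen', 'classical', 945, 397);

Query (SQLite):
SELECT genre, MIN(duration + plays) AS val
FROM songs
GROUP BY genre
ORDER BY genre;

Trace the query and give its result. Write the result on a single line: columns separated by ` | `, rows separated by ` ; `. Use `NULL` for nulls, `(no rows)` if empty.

For each row compute duration + plays.
Group by genre; take MIN of the expression per group.
  blues: ids {2, 9} → MIN(duration + plays)=3507
  classical: ids {1, 4, 10, 11, 13} → MIN(duration + plays)=518
  pop: ids {3, 12} → MIN(duration + plays)=3745
  rap: ids {5, 6, 7, 8} → MIN(duration + plays)=3367

blues | 3507 ; classical | 518 ; pop | 3745 ; rap | 3367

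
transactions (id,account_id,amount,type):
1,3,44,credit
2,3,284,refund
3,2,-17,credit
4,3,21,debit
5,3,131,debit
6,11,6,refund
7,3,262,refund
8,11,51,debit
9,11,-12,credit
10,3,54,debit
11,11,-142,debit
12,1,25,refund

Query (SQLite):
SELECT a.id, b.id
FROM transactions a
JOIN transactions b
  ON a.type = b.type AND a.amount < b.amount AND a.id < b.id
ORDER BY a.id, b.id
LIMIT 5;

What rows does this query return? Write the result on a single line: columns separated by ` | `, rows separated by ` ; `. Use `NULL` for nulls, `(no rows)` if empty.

Pairs (a,b) with same type, a.amount < b.amount, a.id < b.id.
type groups: credit:{1,3,9} debit:{4,5,8,10,11} refund:{2,6,7,12}
Ordered by (a.id, b.id); first 5.

3 | 9 ; 4 | 5 ; 4 | 8 ; 4 | 10 ; 6 | 7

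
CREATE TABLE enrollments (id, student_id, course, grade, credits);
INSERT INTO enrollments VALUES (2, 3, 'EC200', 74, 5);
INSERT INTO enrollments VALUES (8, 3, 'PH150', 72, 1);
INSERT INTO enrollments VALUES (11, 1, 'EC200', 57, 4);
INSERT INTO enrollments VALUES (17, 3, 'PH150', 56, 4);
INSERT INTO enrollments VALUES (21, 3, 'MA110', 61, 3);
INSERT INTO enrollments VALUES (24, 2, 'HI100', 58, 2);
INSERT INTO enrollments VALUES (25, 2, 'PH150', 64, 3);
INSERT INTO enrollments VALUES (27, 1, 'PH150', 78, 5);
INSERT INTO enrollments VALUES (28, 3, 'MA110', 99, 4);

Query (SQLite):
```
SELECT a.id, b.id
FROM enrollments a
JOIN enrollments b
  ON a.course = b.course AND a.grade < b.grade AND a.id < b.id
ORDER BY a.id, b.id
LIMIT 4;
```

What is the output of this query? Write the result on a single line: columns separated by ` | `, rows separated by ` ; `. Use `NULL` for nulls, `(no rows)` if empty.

Pairs (a,b) with same course, a.grade < b.grade, a.id < b.id.
course groups: EC200:{2,11} HI100:{24} MA110:{21,28} PH150:{8,17,25,27}
Ordered by (a.id, b.id); first 4.

8 | 27 ; 17 | 25 ; 17 | 27 ; 21 | 28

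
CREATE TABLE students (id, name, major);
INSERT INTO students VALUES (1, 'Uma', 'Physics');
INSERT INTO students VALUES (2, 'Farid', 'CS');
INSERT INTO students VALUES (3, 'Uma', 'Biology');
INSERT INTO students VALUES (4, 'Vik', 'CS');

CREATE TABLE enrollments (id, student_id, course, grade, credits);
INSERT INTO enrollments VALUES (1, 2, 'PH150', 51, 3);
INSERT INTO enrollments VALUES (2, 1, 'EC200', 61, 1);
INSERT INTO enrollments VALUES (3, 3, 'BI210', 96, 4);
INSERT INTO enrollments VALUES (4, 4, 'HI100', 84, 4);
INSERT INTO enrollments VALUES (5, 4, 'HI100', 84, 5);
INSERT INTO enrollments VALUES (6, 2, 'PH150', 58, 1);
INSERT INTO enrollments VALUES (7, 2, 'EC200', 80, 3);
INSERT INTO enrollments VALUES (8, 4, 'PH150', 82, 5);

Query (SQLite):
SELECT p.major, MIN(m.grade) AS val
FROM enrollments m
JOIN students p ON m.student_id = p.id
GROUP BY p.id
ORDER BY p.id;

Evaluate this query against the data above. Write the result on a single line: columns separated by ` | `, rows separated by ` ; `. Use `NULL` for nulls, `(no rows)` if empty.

Physics | 61 ; CS | 51 ; Biology | 96 ; CS | 82

Join each enrollments row to its students via student_id.
Group joined rows by students.id; compute MIN(m.grade) per group.
  1: ids {2} → MIN(m.grade)=61
  2: ids {1, 6, 7} → MIN(m.grade)=51
  3: ids {3} → MIN(m.grade)=96
  4: ids {4, 5, 8} → MIN(m.grade)=82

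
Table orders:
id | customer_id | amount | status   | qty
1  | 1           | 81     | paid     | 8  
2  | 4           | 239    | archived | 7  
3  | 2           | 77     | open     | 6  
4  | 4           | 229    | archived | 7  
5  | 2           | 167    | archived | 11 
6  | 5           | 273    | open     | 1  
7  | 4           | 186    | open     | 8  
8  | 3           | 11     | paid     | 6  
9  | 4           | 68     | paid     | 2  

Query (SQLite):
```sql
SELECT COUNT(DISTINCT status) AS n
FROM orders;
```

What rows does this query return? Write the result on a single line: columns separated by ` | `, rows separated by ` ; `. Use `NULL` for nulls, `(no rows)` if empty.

3

Count distinct non-NULL status values.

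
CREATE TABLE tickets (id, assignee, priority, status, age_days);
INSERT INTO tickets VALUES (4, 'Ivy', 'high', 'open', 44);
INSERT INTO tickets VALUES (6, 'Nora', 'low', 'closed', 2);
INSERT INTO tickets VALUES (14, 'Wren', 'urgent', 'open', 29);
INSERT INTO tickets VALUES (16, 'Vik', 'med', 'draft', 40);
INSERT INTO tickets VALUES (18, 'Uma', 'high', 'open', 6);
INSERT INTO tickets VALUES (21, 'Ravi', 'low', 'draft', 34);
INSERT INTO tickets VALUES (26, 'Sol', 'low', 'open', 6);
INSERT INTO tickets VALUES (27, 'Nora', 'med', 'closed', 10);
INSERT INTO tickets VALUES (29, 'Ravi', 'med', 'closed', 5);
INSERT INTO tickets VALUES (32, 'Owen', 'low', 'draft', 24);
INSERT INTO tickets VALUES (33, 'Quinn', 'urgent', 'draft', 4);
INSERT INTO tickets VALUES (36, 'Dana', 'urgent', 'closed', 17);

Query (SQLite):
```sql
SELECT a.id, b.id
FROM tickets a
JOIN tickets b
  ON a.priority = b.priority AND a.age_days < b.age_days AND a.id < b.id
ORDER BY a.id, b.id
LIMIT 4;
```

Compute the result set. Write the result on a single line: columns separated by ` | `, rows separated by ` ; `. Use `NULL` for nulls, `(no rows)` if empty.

6 | 21 ; 6 | 26 ; 6 | 32 ; 26 | 32

Pairs (a,b) with same priority, a.age_days < b.age_days, a.id < b.id.
priority groups: high:{4,18} low:{6,21,26,32} med:{16,27,29} urgent:{14,33,36}
Ordered by (a.id, b.id); first 4.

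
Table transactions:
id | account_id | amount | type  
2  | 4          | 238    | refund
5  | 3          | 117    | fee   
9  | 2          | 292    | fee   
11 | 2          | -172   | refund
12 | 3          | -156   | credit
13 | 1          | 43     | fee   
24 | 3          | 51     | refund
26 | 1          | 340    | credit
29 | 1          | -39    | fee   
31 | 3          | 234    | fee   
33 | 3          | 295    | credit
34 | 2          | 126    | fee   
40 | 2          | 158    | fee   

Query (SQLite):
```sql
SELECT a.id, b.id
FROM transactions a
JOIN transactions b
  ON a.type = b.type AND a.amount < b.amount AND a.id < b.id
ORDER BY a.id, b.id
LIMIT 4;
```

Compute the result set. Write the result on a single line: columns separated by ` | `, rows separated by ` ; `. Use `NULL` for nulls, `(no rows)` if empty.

Pairs (a,b) with same type, a.amount < b.amount, a.id < b.id.
type groups: credit:{12,26,33} fee:{5,9,13,29,31,34,40} refund:{2,11,24}
Ordered by (a.id, b.id); first 4.

5 | 9 ; 5 | 31 ; 5 | 34 ; 5 | 40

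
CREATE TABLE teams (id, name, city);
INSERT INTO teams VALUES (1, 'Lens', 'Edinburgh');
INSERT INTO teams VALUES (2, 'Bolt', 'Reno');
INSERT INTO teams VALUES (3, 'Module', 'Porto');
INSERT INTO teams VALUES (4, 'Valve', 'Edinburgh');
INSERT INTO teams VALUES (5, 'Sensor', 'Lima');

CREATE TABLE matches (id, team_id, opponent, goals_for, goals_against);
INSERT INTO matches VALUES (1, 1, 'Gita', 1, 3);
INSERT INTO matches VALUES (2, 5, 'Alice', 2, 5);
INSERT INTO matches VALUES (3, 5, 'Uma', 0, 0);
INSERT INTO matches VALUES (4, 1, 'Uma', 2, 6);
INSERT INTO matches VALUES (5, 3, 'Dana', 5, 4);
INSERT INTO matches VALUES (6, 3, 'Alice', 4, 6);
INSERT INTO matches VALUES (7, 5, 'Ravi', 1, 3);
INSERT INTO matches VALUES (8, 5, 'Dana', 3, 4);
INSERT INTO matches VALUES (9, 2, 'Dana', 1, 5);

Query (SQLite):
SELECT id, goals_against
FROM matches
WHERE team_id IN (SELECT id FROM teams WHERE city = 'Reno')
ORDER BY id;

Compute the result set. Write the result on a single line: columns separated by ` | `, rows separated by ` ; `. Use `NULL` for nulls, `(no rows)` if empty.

Inner query: teams.id where city = 'Reno'.
Outer: keep matches rows whose team_id is in that set.
Inner query → {2}

9 | 5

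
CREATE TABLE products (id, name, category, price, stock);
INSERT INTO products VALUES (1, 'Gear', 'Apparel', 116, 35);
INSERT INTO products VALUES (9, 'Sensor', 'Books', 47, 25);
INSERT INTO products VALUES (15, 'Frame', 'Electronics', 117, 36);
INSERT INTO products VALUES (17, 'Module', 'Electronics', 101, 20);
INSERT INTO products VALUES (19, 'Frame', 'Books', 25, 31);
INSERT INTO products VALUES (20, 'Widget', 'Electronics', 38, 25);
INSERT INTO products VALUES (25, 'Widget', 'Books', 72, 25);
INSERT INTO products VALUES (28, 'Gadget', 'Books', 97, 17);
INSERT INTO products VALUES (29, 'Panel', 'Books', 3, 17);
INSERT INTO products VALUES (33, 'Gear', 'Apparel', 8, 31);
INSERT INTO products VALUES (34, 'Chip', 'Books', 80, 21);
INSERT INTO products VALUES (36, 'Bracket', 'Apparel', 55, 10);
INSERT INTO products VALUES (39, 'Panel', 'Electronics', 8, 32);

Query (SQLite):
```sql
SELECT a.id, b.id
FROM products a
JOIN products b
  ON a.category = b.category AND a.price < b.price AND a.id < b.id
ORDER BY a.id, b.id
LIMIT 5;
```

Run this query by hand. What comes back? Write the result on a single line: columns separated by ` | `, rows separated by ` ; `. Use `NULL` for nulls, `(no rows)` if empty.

9 | 25 ; 9 | 28 ; 9 | 34 ; 19 | 25 ; 19 | 28

Pairs (a,b) with same category, a.price < b.price, a.id < b.id.
category groups: Apparel:{1,33,36} Books:{9,19,25,28,29,34} Electronics:{15,17,20,39}
Ordered by (a.id, b.id); first 5.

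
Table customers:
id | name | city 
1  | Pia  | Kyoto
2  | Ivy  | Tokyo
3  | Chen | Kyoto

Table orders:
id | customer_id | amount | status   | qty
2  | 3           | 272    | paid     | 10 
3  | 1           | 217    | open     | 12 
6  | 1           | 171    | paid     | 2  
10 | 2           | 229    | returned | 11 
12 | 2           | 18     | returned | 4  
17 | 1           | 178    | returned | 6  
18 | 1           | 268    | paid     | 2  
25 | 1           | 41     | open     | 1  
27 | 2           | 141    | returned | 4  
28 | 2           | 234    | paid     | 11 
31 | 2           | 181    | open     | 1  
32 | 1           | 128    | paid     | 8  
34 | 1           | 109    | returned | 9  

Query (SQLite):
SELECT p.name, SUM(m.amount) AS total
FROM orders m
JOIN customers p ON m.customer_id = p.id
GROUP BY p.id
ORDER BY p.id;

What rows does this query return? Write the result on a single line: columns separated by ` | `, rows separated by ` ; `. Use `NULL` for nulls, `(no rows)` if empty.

Pia | 1112 ; Ivy | 803 ; Chen | 272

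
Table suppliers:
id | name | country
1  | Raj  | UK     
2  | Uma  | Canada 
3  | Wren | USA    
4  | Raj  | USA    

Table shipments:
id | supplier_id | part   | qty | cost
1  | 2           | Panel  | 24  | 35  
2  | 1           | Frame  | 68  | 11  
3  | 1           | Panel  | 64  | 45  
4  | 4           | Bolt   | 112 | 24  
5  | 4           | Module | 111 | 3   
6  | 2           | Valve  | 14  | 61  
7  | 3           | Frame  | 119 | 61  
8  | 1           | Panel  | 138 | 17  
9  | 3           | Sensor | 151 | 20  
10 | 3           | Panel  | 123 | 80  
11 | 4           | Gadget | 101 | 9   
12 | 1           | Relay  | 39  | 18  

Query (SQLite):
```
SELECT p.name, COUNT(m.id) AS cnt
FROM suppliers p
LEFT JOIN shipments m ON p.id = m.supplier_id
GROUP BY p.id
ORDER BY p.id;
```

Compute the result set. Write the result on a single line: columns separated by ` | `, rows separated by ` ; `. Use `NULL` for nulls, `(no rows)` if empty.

Raj | 4 ; Uma | 2 ; Wren | 3 ; Raj | 3

LEFT JOIN keeps every suppliers row; unmatched ones get NULL for shipments columns.
Group by suppliers.id and compute COUNT(m.id). COUNT(col) of an all-NULL group is 0.
  1: ids {2, 3, 8, 12} → COUNT(m.id)=4
  2: ids {1, 6} → COUNT(m.id)=2
  3: ids {7, 9, 10} → COUNT(m.id)=3
  4: ids {4, 5, 11} → COUNT(m.id)=3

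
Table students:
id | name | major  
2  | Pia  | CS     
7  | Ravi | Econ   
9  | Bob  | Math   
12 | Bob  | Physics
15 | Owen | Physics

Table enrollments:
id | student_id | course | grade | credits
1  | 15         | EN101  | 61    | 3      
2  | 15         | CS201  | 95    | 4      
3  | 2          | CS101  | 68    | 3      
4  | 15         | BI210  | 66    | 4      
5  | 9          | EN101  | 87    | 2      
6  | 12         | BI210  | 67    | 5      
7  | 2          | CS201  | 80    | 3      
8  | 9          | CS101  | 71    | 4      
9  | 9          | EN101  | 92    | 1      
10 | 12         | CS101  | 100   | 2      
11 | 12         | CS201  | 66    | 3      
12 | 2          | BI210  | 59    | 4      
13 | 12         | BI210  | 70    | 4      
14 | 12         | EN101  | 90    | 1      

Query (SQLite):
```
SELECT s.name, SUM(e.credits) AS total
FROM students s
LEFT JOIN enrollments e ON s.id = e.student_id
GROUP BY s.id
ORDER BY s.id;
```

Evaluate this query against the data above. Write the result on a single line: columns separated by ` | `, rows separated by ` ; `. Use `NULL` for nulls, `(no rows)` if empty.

Pia | 10 ; Ravi | NULL ; Bob | 7 ; Bob | 15 ; Owen | 11

LEFT JOIN keeps every students row; unmatched ones get NULL for enrollments columns.
Group by students.id and compute SUM(e.credits). SUM over an all-NULL group is NULL.
  2: ids {3, 7, 12} → SUM(e.credits)=10
  7: ids {—} → SUM(e.credits)=NULL
  9: ids {5, 8, 9} → SUM(e.credits)=7
  12: ids {6, 10, 11, 13, 14} → SUM(e.credits)=15
  15: ids {1, 2, 4} → SUM(e.credits)=11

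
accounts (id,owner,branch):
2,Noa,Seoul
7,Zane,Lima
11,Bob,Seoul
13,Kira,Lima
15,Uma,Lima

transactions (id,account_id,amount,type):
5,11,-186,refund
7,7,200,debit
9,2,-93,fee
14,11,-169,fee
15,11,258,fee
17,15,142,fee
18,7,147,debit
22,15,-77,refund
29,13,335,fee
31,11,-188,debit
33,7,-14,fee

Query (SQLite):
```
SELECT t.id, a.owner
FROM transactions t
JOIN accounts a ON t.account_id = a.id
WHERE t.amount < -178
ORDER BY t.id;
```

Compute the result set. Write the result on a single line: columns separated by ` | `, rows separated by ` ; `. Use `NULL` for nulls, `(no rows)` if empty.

5 | Bob ; 31 | Bob

Each transactions row matches the accounts row where account_id = accounts.id.
Then keep rows with t.amount < -178.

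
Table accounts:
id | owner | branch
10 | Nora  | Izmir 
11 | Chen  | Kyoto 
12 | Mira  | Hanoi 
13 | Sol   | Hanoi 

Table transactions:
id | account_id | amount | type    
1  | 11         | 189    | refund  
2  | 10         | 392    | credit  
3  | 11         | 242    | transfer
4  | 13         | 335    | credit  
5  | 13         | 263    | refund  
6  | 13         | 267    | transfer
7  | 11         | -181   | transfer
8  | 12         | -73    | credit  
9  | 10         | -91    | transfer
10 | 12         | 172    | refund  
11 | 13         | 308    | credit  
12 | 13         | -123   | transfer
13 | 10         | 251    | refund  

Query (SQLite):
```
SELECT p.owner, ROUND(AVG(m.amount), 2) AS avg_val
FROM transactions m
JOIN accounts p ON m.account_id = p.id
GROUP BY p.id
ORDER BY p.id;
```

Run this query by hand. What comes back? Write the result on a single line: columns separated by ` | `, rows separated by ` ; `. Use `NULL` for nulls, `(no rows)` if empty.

Join each transactions row to its accounts via account_id.
Group joined rows by accounts.id; compute ROUND(AVG(m.amount), 2) per group.
  10: ids {2, 9, 13} → ROUND(AVG(m.amount), 2)=184
  11: ids {1, 3, 7} → ROUND(AVG(m.amount), 2)=83.33
  12: ids {8, 10} → ROUND(AVG(m.amount), 2)=49.5
  13: ids {4, 5, 6, 11, 12} → ROUND(AVG(m.amount), 2)=210

Nora | 184 ; Chen | 83.33 ; Mira | 49.5 ; Sol | 210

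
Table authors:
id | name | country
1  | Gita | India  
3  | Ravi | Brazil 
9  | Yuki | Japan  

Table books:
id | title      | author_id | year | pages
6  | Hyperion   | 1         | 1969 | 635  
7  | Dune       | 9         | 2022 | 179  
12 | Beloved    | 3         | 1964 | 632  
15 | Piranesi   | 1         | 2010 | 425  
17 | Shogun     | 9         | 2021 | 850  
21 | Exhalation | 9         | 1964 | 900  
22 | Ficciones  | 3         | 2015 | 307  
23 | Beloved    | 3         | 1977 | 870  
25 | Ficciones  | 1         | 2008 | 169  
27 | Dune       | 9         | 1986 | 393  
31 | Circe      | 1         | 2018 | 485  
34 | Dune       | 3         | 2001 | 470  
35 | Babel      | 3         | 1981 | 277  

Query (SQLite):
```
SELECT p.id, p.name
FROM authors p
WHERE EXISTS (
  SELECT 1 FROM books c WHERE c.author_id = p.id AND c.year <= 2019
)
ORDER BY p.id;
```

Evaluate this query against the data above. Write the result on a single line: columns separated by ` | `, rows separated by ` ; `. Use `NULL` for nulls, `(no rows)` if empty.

For each authors row, check whether any books with matching author_id has year <= 2019.
Keep rows where that is true.

1 | Gita ; 3 | Ravi ; 9 | Yuki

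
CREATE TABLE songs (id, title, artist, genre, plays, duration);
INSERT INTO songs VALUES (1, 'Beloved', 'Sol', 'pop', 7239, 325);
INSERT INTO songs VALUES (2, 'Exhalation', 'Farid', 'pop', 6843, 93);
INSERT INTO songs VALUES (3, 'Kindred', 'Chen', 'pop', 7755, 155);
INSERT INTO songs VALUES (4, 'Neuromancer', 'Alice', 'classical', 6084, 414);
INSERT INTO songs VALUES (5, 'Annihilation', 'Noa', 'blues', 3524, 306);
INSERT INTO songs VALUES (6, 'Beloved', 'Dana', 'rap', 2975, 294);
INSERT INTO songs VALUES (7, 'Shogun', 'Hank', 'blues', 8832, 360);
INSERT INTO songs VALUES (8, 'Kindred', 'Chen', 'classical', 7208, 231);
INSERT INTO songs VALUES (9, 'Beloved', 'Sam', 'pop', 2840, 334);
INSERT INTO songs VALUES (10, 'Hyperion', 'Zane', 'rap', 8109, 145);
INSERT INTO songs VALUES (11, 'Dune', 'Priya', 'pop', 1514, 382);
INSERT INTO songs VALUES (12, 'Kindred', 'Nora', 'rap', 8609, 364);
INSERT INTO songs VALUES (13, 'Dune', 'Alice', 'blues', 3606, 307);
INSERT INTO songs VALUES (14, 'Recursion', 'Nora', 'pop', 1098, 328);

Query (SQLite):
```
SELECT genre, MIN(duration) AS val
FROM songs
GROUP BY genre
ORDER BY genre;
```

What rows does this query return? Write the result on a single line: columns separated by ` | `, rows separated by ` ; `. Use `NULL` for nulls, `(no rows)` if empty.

Partition songs by genre; compute MIN(duration) within each group.
  blues: ids {5, 7, 13} → MIN(duration)=306
  classical: ids {4, 8} → MIN(duration)=231
  pop: ids {1, 2, 3, 9, 11, 14} → MIN(duration)=93
  rap: ids {6, 10, 12} → MIN(duration)=145

blues | 306 ; classical | 231 ; pop | 93 ; rap | 145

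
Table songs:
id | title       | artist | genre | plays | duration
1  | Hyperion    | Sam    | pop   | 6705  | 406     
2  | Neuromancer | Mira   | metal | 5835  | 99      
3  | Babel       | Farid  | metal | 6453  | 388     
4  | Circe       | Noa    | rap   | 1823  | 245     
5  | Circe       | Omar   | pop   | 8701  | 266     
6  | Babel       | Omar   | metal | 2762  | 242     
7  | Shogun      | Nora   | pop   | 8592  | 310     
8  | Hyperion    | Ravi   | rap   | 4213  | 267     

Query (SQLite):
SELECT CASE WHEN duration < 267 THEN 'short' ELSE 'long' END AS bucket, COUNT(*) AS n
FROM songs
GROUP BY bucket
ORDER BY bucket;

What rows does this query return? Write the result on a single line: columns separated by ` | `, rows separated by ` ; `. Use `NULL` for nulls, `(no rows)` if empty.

long | 4 ; short | 4

Bucket rows by duration < 267 → 'short' else 'long'; count each bucket.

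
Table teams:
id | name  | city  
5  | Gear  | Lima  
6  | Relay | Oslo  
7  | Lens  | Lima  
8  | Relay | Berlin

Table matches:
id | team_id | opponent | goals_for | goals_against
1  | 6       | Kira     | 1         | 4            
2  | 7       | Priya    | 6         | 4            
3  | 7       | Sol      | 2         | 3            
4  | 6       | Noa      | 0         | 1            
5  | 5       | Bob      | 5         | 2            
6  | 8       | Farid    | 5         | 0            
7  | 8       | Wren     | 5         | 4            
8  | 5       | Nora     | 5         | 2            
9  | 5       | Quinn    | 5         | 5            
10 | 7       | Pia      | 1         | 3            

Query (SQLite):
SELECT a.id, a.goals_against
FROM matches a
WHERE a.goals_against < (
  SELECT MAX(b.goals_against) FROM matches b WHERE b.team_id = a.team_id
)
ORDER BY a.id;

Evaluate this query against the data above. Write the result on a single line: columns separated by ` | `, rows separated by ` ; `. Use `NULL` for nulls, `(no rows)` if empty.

For each matches row a, compute MAX(goals_against) over rows sharing a.team_id.
Keep row a if a.goals_against < that per-group MAX.
  team_id=5: MAX(goals_against) = 5
  team_id=6: MAX(goals_against) = 4
  team_id=7: MAX(goals_against) = 4
  team_id=8: MAX(goals_against) = 4

3 | 3 ; 4 | 1 ; 5 | 2 ; 6 | 0 ; 8 | 2 ; 10 | 3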